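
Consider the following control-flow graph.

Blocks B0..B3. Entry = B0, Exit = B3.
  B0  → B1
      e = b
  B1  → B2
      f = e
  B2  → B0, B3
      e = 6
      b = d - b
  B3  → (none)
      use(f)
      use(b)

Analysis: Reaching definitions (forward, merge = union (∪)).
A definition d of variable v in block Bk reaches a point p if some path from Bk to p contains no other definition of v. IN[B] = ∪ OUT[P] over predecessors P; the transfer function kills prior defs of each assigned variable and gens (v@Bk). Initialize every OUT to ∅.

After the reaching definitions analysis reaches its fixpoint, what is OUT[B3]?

Answer: {b@B2, e@B2, f@B1}

Trace:
Per-block solution:
  B0:   IN={b@B2, e@B2, f@B1}   OUT={b@B2, e@B0, f@B1}
  B1:   IN={b@B2, e@B0, f@B1}   OUT={b@B2, e@B0, f@B1}
  B2:   IN={b@B2, e@B0, f@B1}   OUT={b@B2, e@B2, f@B1}
  B3:   IN={b@B2, e@B2, f@B1}   OUT={b@B2, e@B2, f@B1}

Merge at B3: IN[B3] = OUT[B2] = {b@B2, e@B2, f@B1}
Applying B3's transfer function to that IN value gives OUT[B3] (row B3 above).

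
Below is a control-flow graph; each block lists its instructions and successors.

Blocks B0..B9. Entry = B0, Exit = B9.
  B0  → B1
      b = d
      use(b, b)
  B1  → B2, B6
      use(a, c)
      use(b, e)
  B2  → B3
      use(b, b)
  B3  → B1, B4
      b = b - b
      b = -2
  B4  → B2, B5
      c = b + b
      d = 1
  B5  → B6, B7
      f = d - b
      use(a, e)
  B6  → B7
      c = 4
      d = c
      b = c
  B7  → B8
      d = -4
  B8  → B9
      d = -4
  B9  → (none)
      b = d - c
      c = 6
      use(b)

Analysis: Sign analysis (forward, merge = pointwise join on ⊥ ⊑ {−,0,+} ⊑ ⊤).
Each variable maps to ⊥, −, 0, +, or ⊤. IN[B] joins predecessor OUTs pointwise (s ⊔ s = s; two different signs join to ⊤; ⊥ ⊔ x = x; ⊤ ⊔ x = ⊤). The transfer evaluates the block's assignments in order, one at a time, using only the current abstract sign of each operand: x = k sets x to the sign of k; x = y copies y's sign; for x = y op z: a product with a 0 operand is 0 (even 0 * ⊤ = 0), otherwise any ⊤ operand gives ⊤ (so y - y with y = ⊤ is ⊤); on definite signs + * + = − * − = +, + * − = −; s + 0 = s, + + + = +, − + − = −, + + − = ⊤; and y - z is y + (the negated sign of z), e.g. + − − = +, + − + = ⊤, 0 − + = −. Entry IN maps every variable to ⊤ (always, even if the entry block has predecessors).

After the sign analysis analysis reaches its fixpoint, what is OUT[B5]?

Converged values:
  B0:   IN=(all ⊤)   OUT=(all ⊤)
  B1:   IN=(all ⊤)   OUT=(all ⊤)
  B2:   IN=(all ⊤)   OUT=(all ⊤)
  B3:   IN=(all ⊤)   OUT={b:-; rest ⊤}
  B4:   IN={b:-; rest ⊤}   OUT={b:-, c:-, d:+; rest ⊤}
  B5:   IN={b:-, c:-, d:+; rest ⊤}   OUT={b:-, c:-, d:+, f:+; rest ⊤}
  B6:   IN=(all ⊤)   OUT={b:+, c:+, d:+; rest ⊤}
  B7:   IN={d:+; rest ⊤}   OUT={d:-; rest ⊤}
  B8:   IN={d:-; rest ⊤}   OUT={d:-; rest ⊤}
  B9:   IN={d:-; rest ⊤}   OUT={c:+, d:-; rest ⊤}

Merge at B5: IN[B5] = OUT[B4] = {a: ⊤, b: -, c: -, d: +, e: ⊤, f: ⊤}
Applying B5's transfer function to that IN value gives OUT[B5] (row B5 above).

Answer: {a: ⊤, b: -, c: -, d: +, e: ⊤, f: +}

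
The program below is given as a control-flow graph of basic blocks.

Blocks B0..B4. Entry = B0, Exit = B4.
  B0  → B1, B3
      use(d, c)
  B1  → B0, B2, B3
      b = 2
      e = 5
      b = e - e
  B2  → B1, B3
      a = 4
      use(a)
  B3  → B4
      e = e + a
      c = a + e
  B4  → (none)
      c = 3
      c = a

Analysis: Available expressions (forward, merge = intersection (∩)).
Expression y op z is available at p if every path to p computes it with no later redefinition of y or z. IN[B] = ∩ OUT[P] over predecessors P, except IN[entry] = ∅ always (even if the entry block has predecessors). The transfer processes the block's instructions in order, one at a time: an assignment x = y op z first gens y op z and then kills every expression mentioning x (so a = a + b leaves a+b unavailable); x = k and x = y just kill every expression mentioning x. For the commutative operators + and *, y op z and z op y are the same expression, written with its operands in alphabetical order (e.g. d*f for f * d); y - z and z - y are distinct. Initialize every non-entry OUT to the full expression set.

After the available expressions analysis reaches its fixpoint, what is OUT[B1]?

Fixpoint table:
  B0:   IN={}   OUT={}
  B1:   IN={}   OUT={e-e}
  B2:   IN={e-e}   OUT={e-e}
  B3:   IN={}   OUT={a+e}
  B4:   IN={a+e}   OUT={a+e}

Merge at B1: IN[B1] = OUT[B0] ∩ OUT[B2] = {}
Applying B1's transfer function to that IN value gives OUT[B1] (row B1 above).

Answer: {e-e}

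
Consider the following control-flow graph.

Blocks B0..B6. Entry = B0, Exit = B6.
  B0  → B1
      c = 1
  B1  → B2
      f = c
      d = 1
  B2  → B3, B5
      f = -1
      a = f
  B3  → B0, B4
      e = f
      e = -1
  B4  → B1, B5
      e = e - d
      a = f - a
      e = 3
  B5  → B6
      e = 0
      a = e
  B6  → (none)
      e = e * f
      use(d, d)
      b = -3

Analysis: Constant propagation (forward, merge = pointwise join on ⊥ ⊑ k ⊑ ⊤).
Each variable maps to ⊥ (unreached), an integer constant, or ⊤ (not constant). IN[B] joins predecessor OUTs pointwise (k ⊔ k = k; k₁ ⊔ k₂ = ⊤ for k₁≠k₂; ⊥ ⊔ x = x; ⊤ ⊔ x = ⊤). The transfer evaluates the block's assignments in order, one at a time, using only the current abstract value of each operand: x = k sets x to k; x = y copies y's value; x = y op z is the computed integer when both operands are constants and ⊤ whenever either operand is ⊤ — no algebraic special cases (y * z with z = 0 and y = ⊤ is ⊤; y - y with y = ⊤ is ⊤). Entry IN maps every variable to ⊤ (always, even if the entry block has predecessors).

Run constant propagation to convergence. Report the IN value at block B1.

Answer: {a: ⊤, b: ⊤, c: 1, d: ⊤, e: ⊤, f: ⊤}

Trace:
Converged values:
  B0:   IN=(all ⊤)   OUT={c:1; rest ⊤}
  B1:   IN={c:1; rest ⊤}   OUT={c:1, d:1, f:1; rest ⊤}
  B2:   IN={c:1, d:1, f:1; rest ⊤}   OUT={a:-1, c:1, d:1, f:-1; rest ⊤}
  B3:   IN={a:-1, c:1, d:1, f:-1; rest ⊤}   OUT={a:-1, c:1, d:1, e:-1, f:-1; rest ⊤}
  B4:   IN={a:-1, c:1, d:1, e:-1, f:-1; rest ⊤}   OUT={a:0, c:1, d:1, e:3, f:-1; rest ⊤}
  B5:   IN={c:1, d:1, f:-1; rest ⊤}   OUT={a:0, c:1, d:1, e:0, f:-1; rest ⊤}
  B6:   IN={a:0, c:1, d:1, e:0, f:-1; rest ⊤}   OUT={a:0, b:-3, c:1, d:1, e:0, f:-1; rest ⊤}

Merge at B1: IN[B1] = OUT[B0] ⊔ OUT[B4] = {a: ⊤, b: ⊤, c: 1, d: ⊤, e: ⊤, f: ⊤}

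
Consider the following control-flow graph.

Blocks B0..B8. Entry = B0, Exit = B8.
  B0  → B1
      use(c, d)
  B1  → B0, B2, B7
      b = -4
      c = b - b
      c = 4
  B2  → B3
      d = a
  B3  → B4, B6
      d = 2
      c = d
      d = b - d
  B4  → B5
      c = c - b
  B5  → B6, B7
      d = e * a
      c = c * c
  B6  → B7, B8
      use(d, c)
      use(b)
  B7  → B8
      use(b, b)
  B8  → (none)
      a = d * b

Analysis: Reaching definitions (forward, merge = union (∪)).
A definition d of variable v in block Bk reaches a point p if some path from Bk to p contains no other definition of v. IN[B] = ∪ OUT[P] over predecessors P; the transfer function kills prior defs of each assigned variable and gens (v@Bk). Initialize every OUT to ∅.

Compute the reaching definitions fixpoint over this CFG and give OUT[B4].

Fixpoint table:
  B0: | IN={b@B1, c@B1} | OUT={b@B1, c@B1}
  B1: | IN={b@B1, c@B1} | OUT={b@B1, c@B1}
  B2: | IN={b@B1, c@B1} | OUT={b@B1, c@B1, d@B2}
  B3: | IN={b@B1, c@B1, d@B2} | OUT={b@B1, c@B3, d@B3}
  B4: | IN={b@B1, c@B3, d@B3} | OUT={b@B1, c@B4, d@B3}
  B5: | IN={b@B1, c@B4, d@B3} | OUT={b@B1, c@B5, d@B5}
  B6: | IN={b@B1, c@B3, c@B5, d@B3, d@B5} | OUT={b@B1, c@B3, c@B5, d@B3, d@B5}
  B7: | IN={b@B1, c@B1, c@B3, c@B5, d@B3, d@B5} | OUT={b@B1, c@B1, c@B3, c@B5, d@B3, d@B5}
  B8: | IN={b@B1, c@B1, c@B3, c@B5, d@B3, d@B5} | OUT={a@B8, b@B1, c@B1, c@B3, c@B5, d@B3, d@B5}

Merge at B4: IN[B4] = OUT[B3] = {b@B1, c@B3, d@B3}
Applying B4's transfer function to that IN value gives OUT[B4] (row B4 above).

Answer: {b@B1, c@B4, d@B3}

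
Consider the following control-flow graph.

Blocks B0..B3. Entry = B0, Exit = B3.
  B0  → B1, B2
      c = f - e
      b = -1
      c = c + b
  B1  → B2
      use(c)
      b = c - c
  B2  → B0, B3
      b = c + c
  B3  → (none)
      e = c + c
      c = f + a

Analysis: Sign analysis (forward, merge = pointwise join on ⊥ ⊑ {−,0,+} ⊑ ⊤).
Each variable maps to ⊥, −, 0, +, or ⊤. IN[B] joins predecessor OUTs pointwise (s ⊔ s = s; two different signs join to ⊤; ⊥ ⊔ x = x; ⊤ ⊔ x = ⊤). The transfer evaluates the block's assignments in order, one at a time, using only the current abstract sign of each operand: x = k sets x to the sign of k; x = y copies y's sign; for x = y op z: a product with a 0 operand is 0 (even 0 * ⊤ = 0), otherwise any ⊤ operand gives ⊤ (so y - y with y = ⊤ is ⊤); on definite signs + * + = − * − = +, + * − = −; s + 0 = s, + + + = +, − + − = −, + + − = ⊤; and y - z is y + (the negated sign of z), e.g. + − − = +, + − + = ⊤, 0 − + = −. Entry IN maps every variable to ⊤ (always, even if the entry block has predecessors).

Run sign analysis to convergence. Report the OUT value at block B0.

Answer: {a: ⊤, b: -, c: ⊤, d: ⊤, e: ⊤, f: ⊤}

Derivation:
Converged values:
  B0: | IN=(all ⊤) | OUT={b:-; rest ⊤}
  B1: | IN={b:-; rest ⊤} | OUT=(all ⊤)
  B2: | IN=(all ⊤) | OUT=(all ⊤)
  B3: | IN=(all ⊤) | OUT=(all ⊤)

Merge at B0 (entry node, so the boundary value (all ⊤) is joined with the incoming edge(s)): IN[B0] = (all ⊤) ⊔ OUT[B2] = {a: ⊤, b: ⊤, c: ⊤, d: ⊤, e: ⊤, f: ⊤}
Applying B0's transfer function to that IN value gives OUT[B0] (row B0 above).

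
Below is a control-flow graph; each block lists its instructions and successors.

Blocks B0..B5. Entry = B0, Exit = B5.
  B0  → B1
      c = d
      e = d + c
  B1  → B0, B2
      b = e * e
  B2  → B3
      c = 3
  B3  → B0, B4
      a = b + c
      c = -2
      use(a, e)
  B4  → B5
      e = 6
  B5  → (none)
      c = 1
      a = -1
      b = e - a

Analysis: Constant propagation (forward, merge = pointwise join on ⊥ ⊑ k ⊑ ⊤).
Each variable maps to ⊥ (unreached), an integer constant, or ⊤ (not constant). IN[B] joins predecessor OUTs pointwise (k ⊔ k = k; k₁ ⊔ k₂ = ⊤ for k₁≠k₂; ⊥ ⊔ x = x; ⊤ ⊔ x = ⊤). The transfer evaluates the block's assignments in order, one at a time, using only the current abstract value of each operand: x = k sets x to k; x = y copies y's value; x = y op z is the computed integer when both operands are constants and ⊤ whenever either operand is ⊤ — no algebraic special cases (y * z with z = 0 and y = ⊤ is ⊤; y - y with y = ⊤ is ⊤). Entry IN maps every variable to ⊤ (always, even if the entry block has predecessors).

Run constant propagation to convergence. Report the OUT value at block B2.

Fixpoint table:
  B0:   IN=(all ⊤)   OUT=(all ⊤)
  B1:   IN=(all ⊤)   OUT=(all ⊤)
  B2:   IN=(all ⊤)   OUT={c:3; rest ⊤}
  B3:   IN={c:3; rest ⊤}   OUT={c:-2; rest ⊤}
  B4:   IN={c:-2; rest ⊤}   OUT={c:-2, e:6; rest ⊤}
  B5:   IN={c:-2, e:6; rest ⊤}   OUT={a:-1, b:7, c:1, e:6; rest ⊤}

Merge at B2: IN[B2] = OUT[B1] = {a: ⊤, b: ⊤, c: ⊤, d: ⊤, e: ⊤, f: ⊤}
Applying B2's transfer function to that IN value gives OUT[B2] (row B2 above).

Answer: {a: ⊤, b: ⊤, c: 3, d: ⊤, e: ⊤, f: ⊤}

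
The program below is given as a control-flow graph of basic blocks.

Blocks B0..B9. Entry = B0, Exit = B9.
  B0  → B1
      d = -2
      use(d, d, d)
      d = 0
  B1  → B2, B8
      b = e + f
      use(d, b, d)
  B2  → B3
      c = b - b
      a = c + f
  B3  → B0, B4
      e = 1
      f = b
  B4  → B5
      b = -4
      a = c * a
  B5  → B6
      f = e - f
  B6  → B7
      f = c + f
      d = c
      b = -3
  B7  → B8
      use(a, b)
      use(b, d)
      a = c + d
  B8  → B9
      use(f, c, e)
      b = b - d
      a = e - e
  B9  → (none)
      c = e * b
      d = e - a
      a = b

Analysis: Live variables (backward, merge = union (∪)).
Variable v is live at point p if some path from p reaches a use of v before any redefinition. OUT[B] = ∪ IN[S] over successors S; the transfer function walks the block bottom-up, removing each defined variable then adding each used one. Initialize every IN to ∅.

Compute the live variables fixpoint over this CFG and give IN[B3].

Converged values:
  B0:   IN={c, e, f}   OUT={c, d, e, f}
  B1:   IN={c, d, e, f}   OUT={b, c, d, e, f}
  B2:   IN={b, f}   OUT={a, b, c}
  B3:   IN={a, b, c}   OUT={a, c, e, f}
  B4:   IN={a, c, e, f}   OUT={a, c, e, f}
  B5:   IN={a, c, e, f}   OUT={a, c, e, f}
  B6:   IN={a, c, e, f}   OUT={a, b, c, d, e, f}
  B7:   IN={a, b, c, d, e, f}   OUT={b, c, d, e, f}
  B8:   IN={b, c, d, e, f}   OUT={a, b, e}
  B9:   IN={a, b, e}   OUT={}

Merge at B3: OUT[B3] = IN[B0] ⊔ IN[B4] = {a, c, e, f}
Applying B3's transfer function to that OUT value gives IN[B3] (row B3 above).

Answer: {a, b, c}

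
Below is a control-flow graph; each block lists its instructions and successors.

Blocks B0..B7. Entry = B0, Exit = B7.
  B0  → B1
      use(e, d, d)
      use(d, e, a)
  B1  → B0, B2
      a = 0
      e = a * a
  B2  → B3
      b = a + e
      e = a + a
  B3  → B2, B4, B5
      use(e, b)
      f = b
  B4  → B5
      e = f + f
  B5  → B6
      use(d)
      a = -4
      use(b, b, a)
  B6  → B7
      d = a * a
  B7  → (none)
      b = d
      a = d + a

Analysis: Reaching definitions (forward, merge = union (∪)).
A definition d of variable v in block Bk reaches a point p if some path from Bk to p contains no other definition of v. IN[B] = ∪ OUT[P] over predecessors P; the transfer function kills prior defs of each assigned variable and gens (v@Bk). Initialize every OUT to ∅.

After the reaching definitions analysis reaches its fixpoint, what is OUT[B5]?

Answer: {a@B5, b@B2, e@B2, e@B4, f@B3}

Working:
Converged values:
  B0: | IN={a@B1, e@B1} | OUT={a@B1, e@B1}
  B1: | IN={a@B1, e@B1} | OUT={a@B1, e@B1}
  B2: | IN={a@B1, b@B2, e@B1, e@B2, f@B3} | OUT={a@B1, b@B2, e@B2, f@B3}
  B3: | IN={a@B1, b@B2, e@B2, f@B3} | OUT={a@B1, b@B2, e@B2, f@B3}
  B4: | IN={a@B1, b@B2, e@B2, f@B3} | OUT={a@B1, b@B2, e@B4, f@B3}
  B5: | IN={a@B1, b@B2, e@B2, e@B4, f@B3} | OUT={a@B5, b@B2, e@B2, e@B4, f@B3}
  B6: | IN={a@B5, b@B2, e@B2, e@B4, f@B3} | OUT={a@B5, b@B2, d@B6, e@B2, e@B4, f@B3}
  B7: | IN={a@B5, b@B2, d@B6, e@B2, e@B4, f@B3} | OUT={a@B7, b@B7, d@B6, e@B2, e@B4, f@B3}

Merge at B5: IN[B5] = OUT[B3] ⊔ OUT[B4] = {a@B1, b@B2, e@B2, e@B4, f@B3}
Applying B5's transfer function to that IN value gives OUT[B5] (row B5 above).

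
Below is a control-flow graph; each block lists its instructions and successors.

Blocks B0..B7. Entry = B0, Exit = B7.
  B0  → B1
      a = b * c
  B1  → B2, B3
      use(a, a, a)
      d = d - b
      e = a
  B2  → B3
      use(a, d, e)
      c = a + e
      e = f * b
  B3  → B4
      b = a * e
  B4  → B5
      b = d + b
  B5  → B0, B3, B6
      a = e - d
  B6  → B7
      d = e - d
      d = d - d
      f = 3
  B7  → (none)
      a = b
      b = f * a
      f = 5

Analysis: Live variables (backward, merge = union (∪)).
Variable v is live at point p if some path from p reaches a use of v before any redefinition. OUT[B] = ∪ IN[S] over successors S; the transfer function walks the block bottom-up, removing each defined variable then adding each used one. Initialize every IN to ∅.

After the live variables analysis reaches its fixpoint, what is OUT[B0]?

Answer: {a, b, c, d, f}

Derivation:
Converged values:
  B0:   IN={b, c, d, f}   OUT={a, b, c, d, f}
  B1:   IN={a, b, c, d, f}   OUT={a, b, c, d, e, f}
  B2:   IN={a, b, d, e, f}   OUT={a, c, d, e, f}
  B3:   IN={a, c, d, e, f}   OUT={b, c, d, e, f}
  B4:   IN={b, c, d, e, f}   OUT={b, c, d, e, f}
  B5:   IN={b, c, d, e, f}   OUT={a, b, c, d, e, f}
  B6:   IN={b, d, e}   OUT={b, f}
  B7:   IN={b, f}   OUT={}

Merge at B0: OUT[B0] = IN[B1] = {a, b, c, d, f}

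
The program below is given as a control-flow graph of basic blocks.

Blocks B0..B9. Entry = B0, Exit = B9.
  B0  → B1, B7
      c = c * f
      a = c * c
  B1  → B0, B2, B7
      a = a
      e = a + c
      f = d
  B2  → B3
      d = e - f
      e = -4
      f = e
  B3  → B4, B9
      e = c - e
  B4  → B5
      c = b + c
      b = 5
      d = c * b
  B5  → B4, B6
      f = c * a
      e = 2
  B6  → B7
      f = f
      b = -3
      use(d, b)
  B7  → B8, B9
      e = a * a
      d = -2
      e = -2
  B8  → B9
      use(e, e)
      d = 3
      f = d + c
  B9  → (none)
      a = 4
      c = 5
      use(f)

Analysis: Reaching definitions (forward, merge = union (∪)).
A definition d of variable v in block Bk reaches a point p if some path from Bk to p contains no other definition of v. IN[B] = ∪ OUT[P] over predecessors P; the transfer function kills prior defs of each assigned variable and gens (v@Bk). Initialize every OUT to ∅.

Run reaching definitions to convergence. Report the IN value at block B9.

Answer: {a@B0, a@B1, b@B6, c@B0, c@B4, d@B2, d@B7, d@B8, e@B3, e@B7, f@B1, f@B2, f@B6, f@B8}

Working:
Converged values:
  B0:  IN={a@B1, c@B0, e@B1, f@B1}  OUT={a@B0, c@B0, e@B1, f@B1}
  B1:  IN={a@B0, c@B0, e@B1, f@B1}  OUT={a@B1, c@B0, e@B1, f@B1}
  B2:  IN={a@B1, c@B0, e@B1, f@B1}  OUT={a@B1, c@B0, d@B2, e@B2, f@B2}
  B3:  IN={a@B1, c@B0, d@B2, e@B2, f@B2}  OUT={a@B1, c@B0, d@B2, e@B3, f@B2}
  B4:  IN={a@B1, b@B4, c@B0, c@B4, d@B2, d@B4, e@B3, e@B5, f@B2, f@B5}  OUT={a@B1, b@B4, c@B4, d@B4, e@B3, e@B5, f@B2, f@B5}
  B5:  IN={a@B1, b@B4, c@B4, d@B4, e@B3, e@B5, f@B2, f@B5}  OUT={a@B1, b@B4, c@B4, d@B4, e@B5, f@B5}
  B6:  IN={a@B1, b@B4, c@B4, d@B4, e@B5, f@B5}  OUT={a@B1, b@B6, c@B4, d@B4, e@B5, f@B6}
  B7:  IN={a@B0, a@B1, b@B6, c@B0, c@B4, d@B4, e@B1, e@B5, f@B1, f@B6}  OUT={a@B0, a@B1, b@B6, c@B0, c@B4, d@B7, e@B7, f@B1, f@B6}
  B8:  IN={a@B0, a@B1, b@B6, c@B0, c@B4, d@B7, e@B7, f@B1, f@B6}  OUT={a@B0, a@B1, b@B6, c@B0, c@B4, d@B8, e@B7, f@B8}
  B9:  IN={a@B0, a@B1, b@B6, c@B0, c@B4, d@B2, d@B7, d@B8, e@B3, e@B7, f@B1, f@B2, f@B6, f@B8}  OUT={a@B9, b@B6, c@B9, d@B2, d@B7, d@B8, e@B3, e@B7, f@B1, f@B2, f@B6, f@B8}

Merge at B9: IN[B9] = OUT[B3] ⊔ OUT[B7] ⊔ OUT[B8] = {a@B0, a@B1, b@B6, c@B0, c@B4, d@B2, d@B7, d@B8, e@B3, e@B7, f@B1, f@B2, f@B6, f@B8}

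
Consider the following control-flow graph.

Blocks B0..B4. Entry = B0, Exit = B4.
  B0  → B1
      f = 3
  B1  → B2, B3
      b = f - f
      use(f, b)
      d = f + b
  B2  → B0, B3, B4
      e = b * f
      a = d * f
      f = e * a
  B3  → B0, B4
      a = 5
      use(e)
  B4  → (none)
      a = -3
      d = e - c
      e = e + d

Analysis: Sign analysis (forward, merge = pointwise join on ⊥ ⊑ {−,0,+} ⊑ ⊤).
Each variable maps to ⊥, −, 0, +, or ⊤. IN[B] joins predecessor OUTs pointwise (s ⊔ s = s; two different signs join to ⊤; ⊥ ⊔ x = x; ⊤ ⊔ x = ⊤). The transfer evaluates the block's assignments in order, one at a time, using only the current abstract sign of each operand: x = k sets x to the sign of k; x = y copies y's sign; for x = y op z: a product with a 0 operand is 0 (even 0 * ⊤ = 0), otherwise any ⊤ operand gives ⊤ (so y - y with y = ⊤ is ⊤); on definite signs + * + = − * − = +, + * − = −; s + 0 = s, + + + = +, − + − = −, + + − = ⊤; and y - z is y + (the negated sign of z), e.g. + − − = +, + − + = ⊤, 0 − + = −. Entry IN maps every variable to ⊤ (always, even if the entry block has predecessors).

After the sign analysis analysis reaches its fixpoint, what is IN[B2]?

Answer: {a: ⊤, b: ⊤, c: ⊤, d: ⊤, e: ⊤, f: +}

Working:
Per-block solution:
  B0:  IN=(all ⊤)  OUT={f:+; rest ⊤}
  B1:  IN={f:+; rest ⊤}  OUT={f:+; rest ⊤}
  B2:  IN={f:+; rest ⊤}  OUT=(all ⊤)
  B3:  IN=(all ⊤)  OUT={a:+; rest ⊤}
  B4:  IN=(all ⊤)  OUT={a:-; rest ⊤}

Merge at B2: IN[B2] = OUT[B1] = {a: ⊤, b: ⊤, c: ⊤, d: ⊤, e: ⊤, f: +}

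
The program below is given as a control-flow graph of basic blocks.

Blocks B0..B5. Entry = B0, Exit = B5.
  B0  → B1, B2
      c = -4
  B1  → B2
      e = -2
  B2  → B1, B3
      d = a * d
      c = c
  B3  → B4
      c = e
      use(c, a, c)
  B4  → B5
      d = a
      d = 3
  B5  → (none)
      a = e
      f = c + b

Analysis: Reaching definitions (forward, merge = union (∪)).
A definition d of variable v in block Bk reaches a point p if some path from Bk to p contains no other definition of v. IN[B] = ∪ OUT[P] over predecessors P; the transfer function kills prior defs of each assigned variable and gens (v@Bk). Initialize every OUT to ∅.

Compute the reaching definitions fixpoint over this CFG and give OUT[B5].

Answer: {a@B5, c@B3, d@B4, e@B1, f@B5}

Derivation:
Fixpoint table:
  B0: | IN={} | OUT={c@B0}
  B1: | IN={c@B0, c@B2, d@B2, e@B1} | OUT={c@B0, c@B2, d@B2, e@B1}
  B2: | IN={c@B0, c@B2, d@B2, e@B1} | OUT={c@B2, d@B2, e@B1}
  B3: | IN={c@B2, d@B2, e@B1} | OUT={c@B3, d@B2, e@B1}
  B4: | IN={c@B3, d@B2, e@B1} | OUT={c@B3, d@B4, e@B1}
  B5: | IN={c@B3, d@B4, e@B1} | OUT={a@B5, c@B3, d@B4, e@B1, f@B5}

Merge at B5: IN[B5] = OUT[B4] = {c@B3, d@B4, e@B1}
Applying B5's transfer function to that IN value gives OUT[B5] (row B5 above).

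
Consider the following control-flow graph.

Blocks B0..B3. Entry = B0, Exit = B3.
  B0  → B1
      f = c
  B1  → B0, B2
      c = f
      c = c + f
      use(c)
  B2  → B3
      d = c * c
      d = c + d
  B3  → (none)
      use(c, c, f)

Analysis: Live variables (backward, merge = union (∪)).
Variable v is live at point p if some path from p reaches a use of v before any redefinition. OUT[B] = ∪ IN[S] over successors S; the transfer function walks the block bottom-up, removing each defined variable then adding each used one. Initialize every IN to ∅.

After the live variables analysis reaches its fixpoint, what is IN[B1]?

Answer: {f}

Working:
Fixpoint table:
  B0:  IN={c}  OUT={f}
  B1:  IN={f}  OUT={c, f}
  B2:  IN={c, f}  OUT={c, f}
  B3:  IN={c, f}  OUT={}

Merge at B1: OUT[B1] = IN[B0] ⊔ IN[B2] = {c, f}
Applying B1's transfer function to that OUT value gives IN[B1] (row B1 above).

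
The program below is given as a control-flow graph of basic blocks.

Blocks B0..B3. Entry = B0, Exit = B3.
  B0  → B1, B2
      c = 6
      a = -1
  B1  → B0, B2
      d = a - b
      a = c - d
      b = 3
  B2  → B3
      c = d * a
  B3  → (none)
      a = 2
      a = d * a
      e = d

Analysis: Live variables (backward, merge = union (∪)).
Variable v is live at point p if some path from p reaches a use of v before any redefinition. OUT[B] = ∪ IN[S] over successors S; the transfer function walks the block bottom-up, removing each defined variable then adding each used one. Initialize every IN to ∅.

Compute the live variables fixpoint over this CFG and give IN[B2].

Fixpoint table:
  B0:  IN={b, d}  OUT={a, b, c, d}
  B1:  IN={a, b, c}  OUT={a, b, d}
  B2:  IN={a, d}  OUT={d}
  B3:  IN={d}  OUT={}

Merge at B2: OUT[B2] = IN[B3] = {d}
Applying B2's transfer function to that OUT value gives IN[B2] (row B2 above).

Answer: {a, d}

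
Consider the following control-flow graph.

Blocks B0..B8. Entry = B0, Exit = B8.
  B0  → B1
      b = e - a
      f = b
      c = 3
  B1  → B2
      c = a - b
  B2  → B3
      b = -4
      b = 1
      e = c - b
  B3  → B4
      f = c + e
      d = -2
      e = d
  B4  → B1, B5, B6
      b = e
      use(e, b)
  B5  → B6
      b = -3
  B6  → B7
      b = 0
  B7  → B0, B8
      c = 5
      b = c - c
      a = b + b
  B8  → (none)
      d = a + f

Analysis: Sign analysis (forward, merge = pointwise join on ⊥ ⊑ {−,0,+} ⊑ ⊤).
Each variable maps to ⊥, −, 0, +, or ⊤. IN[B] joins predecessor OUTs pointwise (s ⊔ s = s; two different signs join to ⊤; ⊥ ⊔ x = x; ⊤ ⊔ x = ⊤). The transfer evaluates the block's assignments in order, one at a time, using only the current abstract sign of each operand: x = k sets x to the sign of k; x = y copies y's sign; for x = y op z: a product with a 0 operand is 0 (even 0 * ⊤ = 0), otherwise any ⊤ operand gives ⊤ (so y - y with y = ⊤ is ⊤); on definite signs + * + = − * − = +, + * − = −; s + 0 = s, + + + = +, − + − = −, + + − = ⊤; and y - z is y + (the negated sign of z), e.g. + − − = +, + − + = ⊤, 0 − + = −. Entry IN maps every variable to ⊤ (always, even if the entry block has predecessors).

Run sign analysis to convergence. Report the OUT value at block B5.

Converged values:
  B0:  IN=(all ⊤)  OUT={c:+; rest ⊤}
  B1:  IN=(all ⊤)  OUT=(all ⊤)
  B2:  IN=(all ⊤)  OUT={b:+; rest ⊤}
  B3:  IN={b:+; rest ⊤}  OUT={b:+, d:-, e:-; rest ⊤}
  B4:  IN={b:+, d:-, e:-; rest ⊤}  OUT={b:-, d:-, e:-; rest ⊤}
  B5:  IN={b:-, d:-, e:-; rest ⊤}  OUT={b:-, d:-, e:-; rest ⊤}
  B6:  IN={b:-, d:-, e:-; rest ⊤}  OUT={b:0, d:-, e:-; rest ⊤}
  B7:  IN={b:0, d:-, e:-; rest ⊤}  OUT={c:+, d:-, e:-; rest ⊤}
  B8:  IN={c:+, d:-, e:-; rest ⊤}  OUT={c:+, e:-; rest ⊤}

Merge at B5: IN[B5] = OUT[B4] = {a: ⊤, b: -, c: ⊤, d: -, e: -, f: ⊤}
Applying B5's transfer function to that IN value gives OUT[B5] (row B5 above).

Answer: {a: ⊤, b: -, c: ⊤, d: -, e: -, f: ⊤}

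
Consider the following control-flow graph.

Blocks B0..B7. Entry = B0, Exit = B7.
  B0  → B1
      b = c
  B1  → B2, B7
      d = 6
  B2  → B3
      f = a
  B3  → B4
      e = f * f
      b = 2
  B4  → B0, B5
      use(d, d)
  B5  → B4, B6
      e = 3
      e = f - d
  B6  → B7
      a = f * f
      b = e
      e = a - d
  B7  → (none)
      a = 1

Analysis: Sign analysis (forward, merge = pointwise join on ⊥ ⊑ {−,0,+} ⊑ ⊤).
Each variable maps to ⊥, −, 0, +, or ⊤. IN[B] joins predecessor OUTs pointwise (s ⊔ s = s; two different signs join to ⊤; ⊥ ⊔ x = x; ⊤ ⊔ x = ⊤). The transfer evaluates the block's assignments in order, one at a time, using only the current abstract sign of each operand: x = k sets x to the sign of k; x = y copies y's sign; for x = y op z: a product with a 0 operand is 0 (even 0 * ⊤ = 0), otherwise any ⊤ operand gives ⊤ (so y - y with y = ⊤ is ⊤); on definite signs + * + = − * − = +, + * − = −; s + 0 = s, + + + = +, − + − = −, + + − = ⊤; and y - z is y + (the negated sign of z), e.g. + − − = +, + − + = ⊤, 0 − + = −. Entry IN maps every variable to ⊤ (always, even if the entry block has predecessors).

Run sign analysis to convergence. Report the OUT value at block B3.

Per-block solution:
  B0: | IN=(all ⊤) | OUT=(all ⊤)
  B1: | IN=(all ⊤) | OUT={d:+; rest ⊤}
  B2: | IN={d:+; rest ⊤} | OUT={d:+; rest ⊤}
  B3: | IN={d:+; rest ⊤} | OUT={b:+, d:+; rest ⊤}
  B4: | IN={b:+, d:+; rest ⊤} | OUT={b:+, d:+; rest ⊤}
  B5: | IN={b:+, d:+; rest ⊤} | OUT={b:+, d:+; rest ⊤}
  B6: | IN={b:+, d:+; rest ⊤} | OUT={d:+; rest ⊤}
  B7: | IN={d:+; rest ⊤} | OUT={a:+, d:+; rest ⊤}

Merge at B3: IN[B3] = OUT[B2] = {a: ⊤, b: ⊤, c: ⊤, d: +, e: ⊤, f: ⊤}
Applying B3's transfer function to that IN value gives OUT[B3] (row B3 above).

Answer: {a: ⊤, b: +, c: ⊤, d: +, e: ⊤, f: ⊤}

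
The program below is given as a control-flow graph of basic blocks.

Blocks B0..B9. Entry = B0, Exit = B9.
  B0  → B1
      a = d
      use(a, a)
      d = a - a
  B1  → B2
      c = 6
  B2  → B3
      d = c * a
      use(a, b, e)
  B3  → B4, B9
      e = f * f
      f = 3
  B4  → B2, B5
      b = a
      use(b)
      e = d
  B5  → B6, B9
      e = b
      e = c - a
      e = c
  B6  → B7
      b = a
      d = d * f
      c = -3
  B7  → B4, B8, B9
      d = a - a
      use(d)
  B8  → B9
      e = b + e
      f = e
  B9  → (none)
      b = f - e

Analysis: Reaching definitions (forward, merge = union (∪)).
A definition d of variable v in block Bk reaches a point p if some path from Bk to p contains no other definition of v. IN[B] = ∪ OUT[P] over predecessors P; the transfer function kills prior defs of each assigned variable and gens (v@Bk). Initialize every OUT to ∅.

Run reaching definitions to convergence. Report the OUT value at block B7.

Per-block solution:
  B0:   IN={}   OUT={a@B0, d@B0}
  B1:   IN={a@B0, d@B0}   OUT={a@B0, c@B1, d@B0}
  B2:   IN={a@B0, b@B4, c@B1, c@B6, d@B0, d@B2, d@B7, e@B4, f@B3}   OUT={a@B0, b@B4, c@B1, c@B6, d@B2, e@B4, f@B3}
  B3:   IN={a@B0, b@B4, c@B1, c@B6, d@B2, e@B4, f@B3}   OUT={a@B0, b@B4, c@B1, c@B6, d@B2, e@B3, f@B3}
  B4:   IN={a@B0, b@B4, b@B6, c@B1, c@B6, d@B2, d@B7, e@B3, e@B5, f@B3}   OUT={a@B0, b@B4, c@B1, c@B6, d@B2, d@B7, e@B4, f@B3}
  B5:   IN={a@B0, b@B4, c@B1, c@B6, d@B2, d@B7, e@B4, f@B3}   OUT={a@B0, b@B4, c@B1, c@B6, d@B2, d@B7, e@B5, f@B3}
  B6:   IN={a@B0, b@B4, c@B1, c@B6, d@B2, d@B7, e@B5, f@B3}   OUT={a@B0, b@B6, c@B6, d@B6, e@B5, f@B3}
  B7:   IN={a@B0, b@B6, c@B6, d@B6, e@B5, f@B3}   OUT={a@B0, b@B6, c@B6, d@B7, e@B5, f@B3}
  B8:   IN={a@B0, b@B6, c@B6, d@B7, e@B5, f@B3}   OUT={a@B0, b@B6, c@B6, d@B7, e@B8, f@B8}
  B9:   IN={a@B0, b@B4, b@B6, c@B1, c@B6, d@B2, d@B7, e@B3, e@B5, e@B8, f@B3, f@B8}   OUT={a@B0, b@B9, c@B1, c@B6, d@B2, d@B7, e@B3, e@B5, e@B8, f@B3, f@B8}

Merge at B7: IN[B7] = OUT[B6] = {a@B0, b@B6, c@B6, d@B6, e@B5, f@B3}
Applying B7's transfer function to that IN value gives OUT[B7] (row B7 above).

Answer: {a@B0, b@B6, c@B6, d@B7, e@B5, f@B3}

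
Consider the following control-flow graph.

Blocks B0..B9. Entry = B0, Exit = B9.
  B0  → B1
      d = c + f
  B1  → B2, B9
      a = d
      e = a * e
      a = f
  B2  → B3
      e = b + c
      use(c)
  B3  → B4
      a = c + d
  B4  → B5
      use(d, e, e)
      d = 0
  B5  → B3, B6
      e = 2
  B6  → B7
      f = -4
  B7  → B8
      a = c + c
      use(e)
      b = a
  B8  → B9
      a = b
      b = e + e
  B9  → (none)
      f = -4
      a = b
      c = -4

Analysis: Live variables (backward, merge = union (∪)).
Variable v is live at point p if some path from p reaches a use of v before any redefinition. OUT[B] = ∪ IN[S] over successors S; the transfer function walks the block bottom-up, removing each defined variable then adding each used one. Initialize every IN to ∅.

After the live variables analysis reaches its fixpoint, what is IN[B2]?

Converged values:
  B0:   IN={b, c, e, f}   OUT={b, c, d, e, f}
  B1:   IN={b, c, d, e, f}   OUT={b, c, d}
  B2:   IN={b, c, d}   OUT={c, d, e}
  B3:   IN={c, d, e}   OUT={c, d, e}
  B4:   IN={c, d, e}   OUT={c, d}
  B5:   IN={c, d}   OUT={c, d, e}
  B6:   IN={c, e}   OUT={c, e}
  B7:   IN={c, e}   OUT={b, e}
  B8:   IN={b, e}   OUT={b}
  B9:   IN={b}   OUT={}

Merge at B2: OUT[B2] = IN[B3] = {c, d, e}
Applying B2's transfer function to that OUT value gives IN[B2] (row B2 above).

Answer: {b, c, d}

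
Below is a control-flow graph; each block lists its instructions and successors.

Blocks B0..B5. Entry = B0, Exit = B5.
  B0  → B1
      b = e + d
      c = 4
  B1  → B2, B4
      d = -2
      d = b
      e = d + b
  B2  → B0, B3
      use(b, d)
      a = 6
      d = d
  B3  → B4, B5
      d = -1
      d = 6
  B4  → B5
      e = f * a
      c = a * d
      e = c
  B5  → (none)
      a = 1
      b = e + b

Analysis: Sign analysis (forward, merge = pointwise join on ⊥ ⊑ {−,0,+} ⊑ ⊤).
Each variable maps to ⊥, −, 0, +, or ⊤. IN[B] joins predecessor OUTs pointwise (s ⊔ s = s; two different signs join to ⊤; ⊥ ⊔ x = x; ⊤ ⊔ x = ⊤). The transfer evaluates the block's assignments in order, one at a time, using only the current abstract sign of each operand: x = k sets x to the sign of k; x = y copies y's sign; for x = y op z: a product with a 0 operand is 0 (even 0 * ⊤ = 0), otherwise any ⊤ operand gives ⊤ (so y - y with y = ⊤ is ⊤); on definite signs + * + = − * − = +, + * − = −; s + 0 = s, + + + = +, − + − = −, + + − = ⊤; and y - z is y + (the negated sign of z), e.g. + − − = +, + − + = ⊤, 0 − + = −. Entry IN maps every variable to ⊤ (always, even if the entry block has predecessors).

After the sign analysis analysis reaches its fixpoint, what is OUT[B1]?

Answer: {a: ⊤, b: ⊤, c: +, d: ⊤, e: ⊤, f: ⊤}

Derivation:
Per-block solution:
  B0: | IN=(all ⊤) | OUT={c:+; rest ⊤}
  B1: | IN={c:+; rest ⊤} | OUT={c:+; rest ⊤}
  B2: | IN={c:+; rest ⊤} | OUT={a:+, c:+; rest ⊤}
  B3: | IN={a:+, c:+; rest ⊤} | OUT={a:+, c:+, d:+; rest ⊤}
  B4: | IN={c:+; rest ⊤} | OUT=(all ⊤)
  B5: | IN=(all ⊤) | OUT={a:+; rest ⊤}

Merge at B1: IN[B1] = OUT[B0] = {a: ⊤, b: ⊤, c: +, d: ⊤, e: ⊤, f: ⊤}
Applying B1's transfer function to that IN value gives OUT[B1] (row B1 above).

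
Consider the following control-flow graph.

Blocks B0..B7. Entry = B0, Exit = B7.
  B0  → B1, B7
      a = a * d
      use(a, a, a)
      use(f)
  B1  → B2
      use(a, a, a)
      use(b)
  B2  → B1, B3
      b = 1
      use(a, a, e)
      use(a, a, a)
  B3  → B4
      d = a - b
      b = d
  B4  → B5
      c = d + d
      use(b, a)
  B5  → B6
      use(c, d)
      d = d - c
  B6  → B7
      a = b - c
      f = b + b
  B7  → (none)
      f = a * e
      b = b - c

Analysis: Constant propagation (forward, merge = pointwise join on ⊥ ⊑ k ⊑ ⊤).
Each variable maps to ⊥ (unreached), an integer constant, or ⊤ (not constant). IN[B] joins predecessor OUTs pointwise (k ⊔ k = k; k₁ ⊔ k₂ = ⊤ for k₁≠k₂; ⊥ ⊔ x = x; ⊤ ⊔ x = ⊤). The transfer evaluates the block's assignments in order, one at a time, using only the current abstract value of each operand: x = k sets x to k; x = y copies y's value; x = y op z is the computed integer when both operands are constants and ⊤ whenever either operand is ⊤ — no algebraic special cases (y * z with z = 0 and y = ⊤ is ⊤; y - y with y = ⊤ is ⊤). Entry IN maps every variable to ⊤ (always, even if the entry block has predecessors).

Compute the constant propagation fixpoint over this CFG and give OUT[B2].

Answer: {a: ⊤, b: 1, c: ⊤, d: ⊤, e: ⊤, f: ⊤}

Trace:
Fixpoint table:
  B0:   IN=(all ⊤)   OUT=(all ⊤)
  B1:   IN=(all ⊤)   OUT=(all ⊤)
  B2:   IN=(all ⊤)   OUT={b:1; rest ⊤}
  B3:   IN={b:1; rest ⊤}   OUT=(all ⊤)
  B4:   IN=(all ⊤)   OUT=(all ⊤)
  B5:   IN=(all ⊤)   OUT=(all ⊤)
  B6:   IN=(all ⊤)   OUT=(all ⊤)
  B7:   IN=(all ⊤)   OUT=(all ⊤)

Merge at B2: IN[B2] = OUT[B1] = {a: ⊤, b: ⊤, c: ⊤, d: ⊤, e: ⊤, f: ⊤}
Applying B2's transfer function to that IN value gives OUT[B2] (row B2 above).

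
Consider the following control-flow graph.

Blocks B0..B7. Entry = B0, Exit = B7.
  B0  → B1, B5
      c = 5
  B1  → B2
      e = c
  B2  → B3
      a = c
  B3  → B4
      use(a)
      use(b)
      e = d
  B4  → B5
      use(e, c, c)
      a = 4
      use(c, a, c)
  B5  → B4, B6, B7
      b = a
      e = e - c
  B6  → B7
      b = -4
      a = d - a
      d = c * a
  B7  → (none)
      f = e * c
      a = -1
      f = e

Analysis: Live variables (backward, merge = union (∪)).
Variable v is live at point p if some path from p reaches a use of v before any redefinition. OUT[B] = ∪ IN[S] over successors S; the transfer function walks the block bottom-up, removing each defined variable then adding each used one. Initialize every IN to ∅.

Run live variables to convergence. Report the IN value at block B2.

Answer: {b, c, d}

Trace:
Fixpoint table:
  B0:   IN={a, b, d, e}   OUT={a, b, c, d, e}
  B1:   IN={b, c, d}   OUT={b, c, d}
  B2:   IN={b, c, d}   OUT={a, b, c, d}
  B3:   IN={a, b, c, d}   OUT={c, d, e}
  B4:   IN={c, d, e}   OUT={a, c, d, e}
  B5:   IN={a, c, d, e}   OUT={a, c, d, e}
  B6:   IN={a, c, d, e}   OUT={c, e}
  B7:   IN={c, e}   OUT={}

Merge at B2: OUT[B2] = IN[B3] = {a, b, c, d}
Applying B2's transfer function to that OUT value gives IN[B2] (row B2 above).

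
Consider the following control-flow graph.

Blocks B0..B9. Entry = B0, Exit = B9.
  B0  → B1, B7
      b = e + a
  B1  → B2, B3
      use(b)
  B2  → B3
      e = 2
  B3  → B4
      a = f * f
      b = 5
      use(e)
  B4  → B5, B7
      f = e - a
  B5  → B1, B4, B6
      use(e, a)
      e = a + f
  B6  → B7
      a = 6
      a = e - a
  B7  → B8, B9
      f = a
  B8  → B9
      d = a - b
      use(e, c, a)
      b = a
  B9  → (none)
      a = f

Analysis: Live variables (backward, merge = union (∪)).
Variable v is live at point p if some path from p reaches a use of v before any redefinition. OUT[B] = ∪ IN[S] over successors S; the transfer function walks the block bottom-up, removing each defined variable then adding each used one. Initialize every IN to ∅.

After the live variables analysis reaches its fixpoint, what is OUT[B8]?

Answer: {f}

Working:
Per-block solution:
  B0:   IN={a, c, e, f}   OUT={a, b, c, e, f}
  B1:   IN={b, c, e, f}   OUT={c, e, f}
  B2:   IN={c, f}   OUT={c, e, f}
  B3:   IN={c, e, f}   OUT={a, b, c, e}
  B4:   IN={a, b, c, e}   OUT={a, b, c, e, f}
  B5:   IN={a, b, c, e, f}   OUT={a, b, c, e, f}
  B6:   IN={b, c, e}   OUT={a, b, c, e}
  B7:   IN={a, b, c, e}   OUT={a, b, c, e, f}
  B8:   IN={a, b, c, e, f}   OUT={f}
  B9:   IN={f}   OUT={}

Merge at B8: OUT[B8] = IN[B9] = {f}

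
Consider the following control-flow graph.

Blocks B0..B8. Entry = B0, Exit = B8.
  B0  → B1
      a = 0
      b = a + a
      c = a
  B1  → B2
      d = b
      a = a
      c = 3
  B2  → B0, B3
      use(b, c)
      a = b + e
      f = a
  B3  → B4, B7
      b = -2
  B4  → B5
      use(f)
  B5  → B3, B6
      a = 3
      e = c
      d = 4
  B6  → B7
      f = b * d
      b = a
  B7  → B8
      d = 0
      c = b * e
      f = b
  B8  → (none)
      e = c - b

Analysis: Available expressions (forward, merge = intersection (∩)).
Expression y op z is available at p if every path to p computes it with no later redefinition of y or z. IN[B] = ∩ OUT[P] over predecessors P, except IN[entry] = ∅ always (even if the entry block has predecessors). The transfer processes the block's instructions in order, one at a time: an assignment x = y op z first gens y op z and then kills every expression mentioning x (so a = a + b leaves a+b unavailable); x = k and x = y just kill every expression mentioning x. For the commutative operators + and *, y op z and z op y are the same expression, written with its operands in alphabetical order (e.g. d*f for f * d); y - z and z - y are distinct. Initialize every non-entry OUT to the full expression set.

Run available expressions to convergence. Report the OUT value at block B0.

Answer: {a+a}

Derivation:
Fixpoint table:
  B0:   IN={}   OUT={a+a}
  B1:   IN={a+a}   OUT={}
  B2:   IN={}   OUT={b+e}
  B3:   IN={}   OUT={}
  B4:   IN={}   OUT={}
  B5:   IN={}   OUT={}
  B6:   IN={}   OUT={}
  B7:   IN={}   OUT={b*e}
  B8:   IN={b*e}   OUT={c-b}

Merge at B0 (entry node, so the boundary value {} is joined with the incoming edge(s)): IN[B0] = {} ∩ OUT[B2] = {}
Applying B0's transfer function to that IN value gives OUT[B0] (row B0 above).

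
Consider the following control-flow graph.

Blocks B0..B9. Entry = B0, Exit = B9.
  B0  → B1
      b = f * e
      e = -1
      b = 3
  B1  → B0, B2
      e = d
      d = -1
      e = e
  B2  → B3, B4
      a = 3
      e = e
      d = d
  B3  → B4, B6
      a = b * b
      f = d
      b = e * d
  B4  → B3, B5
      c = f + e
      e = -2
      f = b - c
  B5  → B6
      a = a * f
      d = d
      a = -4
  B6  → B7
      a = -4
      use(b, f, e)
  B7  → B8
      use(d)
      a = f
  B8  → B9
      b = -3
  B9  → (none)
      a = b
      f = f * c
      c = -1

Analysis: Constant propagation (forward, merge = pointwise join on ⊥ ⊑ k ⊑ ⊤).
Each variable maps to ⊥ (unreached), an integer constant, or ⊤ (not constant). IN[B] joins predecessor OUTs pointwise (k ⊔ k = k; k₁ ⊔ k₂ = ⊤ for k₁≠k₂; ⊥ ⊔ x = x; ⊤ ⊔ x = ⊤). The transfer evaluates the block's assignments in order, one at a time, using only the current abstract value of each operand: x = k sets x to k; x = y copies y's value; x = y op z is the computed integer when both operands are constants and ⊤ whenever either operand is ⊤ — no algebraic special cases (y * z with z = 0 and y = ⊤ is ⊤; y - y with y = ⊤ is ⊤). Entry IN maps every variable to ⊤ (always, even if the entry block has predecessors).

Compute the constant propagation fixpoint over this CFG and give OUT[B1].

Converged values:
  B0: | IN=(all ⊤) | OUT={b:3, e:-1; rest ⊤}
  B1: | IN={b:3, e:-1; rest ⊤} | OUT={b:3, d:-1; rest ⊤}
  B2: | IN={b:3, d:-1; rest ⊤} | OUT={a:3, b:3, d:-1; rest ⊤}
  B3: | IN={d:-1; rest ⊤} | OUT={d:-1, f:-1; rest ⊤}
  B4: | IN={d:-1; rest ⊤} | OUT={d:-1, e:-2; rest ⊤}
  B5: | IN={d:-1, e:-2; rest ⊤} | OUT={a:-4, d:-1, e:-2; rest ⊤}
  B6: | IN={d:-1; rest ⊤} | OUT={a:-4, d:-1; rest ⊤}
  B7: | IN={a:-4, d:-1; rest ⊤} | OUT={d:-1; rest ⊤}
  B8: | IN={d:-1; rest ⊤} | OUT={b:-3, d:-1; rest ⊤}
  B9: | IN={b:-3, d:-1; rest ⊤} | OUT={a:-3, b:-3, c:-1, d:-1; rest ⊤}

Merge at B1: IN[B1] = OUT[B0] = {a: ⊤, b: 3, c: ⊤, d: ⊤, e: -1, f: ⊤}
Applying B1's transfer function to that IN value gives OUT[B1] (row B1 above).

Answer: {a: ⊤, b: 3, c: ⊤, d: -1, e: ⊤, f: ⊤}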